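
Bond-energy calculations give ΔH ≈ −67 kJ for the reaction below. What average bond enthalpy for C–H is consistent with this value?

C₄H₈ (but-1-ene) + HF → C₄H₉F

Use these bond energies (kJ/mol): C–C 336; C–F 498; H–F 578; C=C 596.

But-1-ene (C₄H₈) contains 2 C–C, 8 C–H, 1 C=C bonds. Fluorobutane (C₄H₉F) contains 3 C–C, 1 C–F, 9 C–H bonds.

Let D be the C–H bond energy.
Σ(broken) = 2×336 + 8×D + 1×596 + 1×578 = 1846 + 8D
Σ(formed) = 3×336 + 1×498 + 9×D = 1506 + 9D
ΔH = Σ(broken) − Σ(formed) = (1846 + 8D) − (1506 + 9D) = +340 − D
Setting this equal to −67 kJ gives D = 407 kJ/mol.

D(C–H) ≈ 407 kJ/mol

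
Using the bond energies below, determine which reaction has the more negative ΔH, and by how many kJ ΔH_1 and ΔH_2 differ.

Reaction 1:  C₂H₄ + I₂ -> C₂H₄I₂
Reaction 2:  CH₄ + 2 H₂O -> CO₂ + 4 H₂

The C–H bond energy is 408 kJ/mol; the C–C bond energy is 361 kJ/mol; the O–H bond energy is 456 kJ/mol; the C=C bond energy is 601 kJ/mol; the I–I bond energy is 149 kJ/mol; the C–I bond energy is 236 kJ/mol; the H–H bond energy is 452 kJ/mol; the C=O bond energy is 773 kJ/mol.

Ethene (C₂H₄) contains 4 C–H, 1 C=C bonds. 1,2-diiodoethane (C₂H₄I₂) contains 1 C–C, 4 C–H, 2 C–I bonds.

Reaction 1:
  Bonds broken (reactants):
    C–H: 4 × 408 = 1632
    C=C: 1 × 601 = 601
    I–I: 1 × 149 = 149
    Σ(broken) = 2382 kJ
  Bonds formed (products):
    C–C: 1 × 361 = 361
    C–H: 4 × 408 = 1632
    C–I: 2 × 236 = 472
    Σ(formed) = 2465 kJ
  ΔH_1 = 2382 − 2465 = −83 kJ
Reaction 2:
  Bonds broken (reactants):
    C–H: 4 × 408 = 1632
    O–H: 4 × 456 = 1824
    Σ(broken) = 3456 kJ
  Bonds formed (products):
    C=O: 2 × 773 = 1546
    H–H: 4 × 452 = 1808
    Σ(formed) = 3354 kJ
  ΔH_2 = 3456 − 3354 = +102 kJ
ΔH_1 − ΔH_2 = −185 kJ, so reaction 1 has the more negative ΔH; |ΔH_1 − ΔH_2| = 185 kJ.

Reaction 1, by 185 kJ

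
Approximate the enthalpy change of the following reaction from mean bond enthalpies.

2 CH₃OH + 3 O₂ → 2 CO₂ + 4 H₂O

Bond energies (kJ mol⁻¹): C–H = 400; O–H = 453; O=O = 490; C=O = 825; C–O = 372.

ΔH ≈ −1404 kJ

Bonds broken (reactants):
  C–H: 6 × 400 = 2400
  C–O: 2 × 372 = 744
  O–H: 2 × 453 = 906
  O=O: 3 × 490 = 1470
  Σ(broken) = 5520 kJ
Bonds formed (products):
  C=O: 4 × 825 = 3300
  O–H: 8 × 453 = 3624
  Σ(formed) = 6924 kJ
ΔH = Σ(broken) − Σ(formed) = 5520 − 6924 = −1404 kJ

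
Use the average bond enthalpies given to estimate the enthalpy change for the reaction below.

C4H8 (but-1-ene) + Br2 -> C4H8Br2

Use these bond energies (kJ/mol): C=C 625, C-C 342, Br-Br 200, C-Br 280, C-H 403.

ΔH ≈ −77 kJ

Bonds broken (reactants):
  Br-Br: 1 × 200 = 200
  C-C: 2 × 342 = 684
  C-H: 8 × 403 = 3224
  C=C: 1 × 625 = 625
  Σ(broken) = 4733 kJ
Bonds formed (products):
  C-Br: 2 × 280 = 560
  C-C: 3 × 342 = 1026
  C-H: 8 × 403 = 3224
  Σ(formed) = 4810 kJ
ΔH = Σ(broken) − Σ(formed) = 4733 − 4810 = −77 kJ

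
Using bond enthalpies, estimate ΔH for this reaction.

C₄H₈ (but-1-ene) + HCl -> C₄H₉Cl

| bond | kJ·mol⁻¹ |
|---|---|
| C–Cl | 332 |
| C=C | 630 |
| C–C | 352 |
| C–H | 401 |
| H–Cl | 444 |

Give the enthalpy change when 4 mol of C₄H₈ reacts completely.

ΔH = −44 kJ

Bonds broken (reactants):
  C–C: 2 × 352 = 704
  C–H: 8 × 401 = 3208
  C=C: 1 × 630 = 630
  H–Cl: 1 × 444 = 444
  Σ(broken) = 4986 kJ
Bonds formed (products):
  C–C: 3 × 352 = 1056
  C–Cl: 1 × 332 = 332
  C–H: 9 × 401 = 3609
  Σ(formed) = 4997 kJ
ΔH = Σ(broken) − Σ(formed) = 4986 − 4997 = −11 kJ
For 4× the reaction as written: 4 × (−11) = −44 kJ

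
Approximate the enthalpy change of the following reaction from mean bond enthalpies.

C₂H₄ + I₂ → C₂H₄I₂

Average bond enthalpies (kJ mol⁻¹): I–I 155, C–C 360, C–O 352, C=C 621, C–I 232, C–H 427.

Bonds broken (reactants):
  C–H: 4 × 427 = 1708
  C=C: 1 × 621 = 621
  I–I: 1 × 155 = 155
  Σ(broken) = 2484 kJ
Bonds formed (products):
  C–C: 1 × 360 = 360
  C–H: 4 × 427 = 1708
  C–I: 2 × 232 = 464
  Σ(formed) = 2532 kJ
ΔH = Σ(broken) − Σ(formed) = 2484 − 2532 = −48 kJ

ΔH ≈ −48 kJ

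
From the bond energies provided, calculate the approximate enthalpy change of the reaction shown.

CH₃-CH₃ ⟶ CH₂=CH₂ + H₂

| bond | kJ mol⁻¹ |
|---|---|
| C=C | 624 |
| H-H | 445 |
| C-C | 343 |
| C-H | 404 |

Bonds broken (reactants):
  C-C: 1 × 343 = 343
  C-H: 6 × 404 = 2424
  Σ(broken) = 2767 kJ
Bonds formed (products):
  C-H: 4 × 404 = 1616
  C=C: 1 × 624 = 624
  H-H: 1 × 445 = 445
  Σ(formed) = 2685 kJ
ΔH = Σ(broken) − Σ(formed) = 2767 − 2685 = +82 kJ

ΔH ≈ +82 kJ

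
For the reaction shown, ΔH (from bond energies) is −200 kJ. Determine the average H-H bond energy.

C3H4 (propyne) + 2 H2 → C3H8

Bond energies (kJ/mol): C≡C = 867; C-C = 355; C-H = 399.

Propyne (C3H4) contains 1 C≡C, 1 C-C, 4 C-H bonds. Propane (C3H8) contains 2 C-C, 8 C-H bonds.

Let D be the H-H bond energy.
Σ(broken) = 1×867 + 1×355 + 4×399 + 2×D = 2818 + 2D
Σ(formed) = 2×355 + 8×399 = 3902
ΔH = Σ(broken) − Σ(formed) = (2818 + 2D) − (3902) = −1084 + 2D
Setting this equal to −200 kJ gives 2D = 884, so D = 442 kJ/mol.

D(H-H) ≈ 442 kJ/mol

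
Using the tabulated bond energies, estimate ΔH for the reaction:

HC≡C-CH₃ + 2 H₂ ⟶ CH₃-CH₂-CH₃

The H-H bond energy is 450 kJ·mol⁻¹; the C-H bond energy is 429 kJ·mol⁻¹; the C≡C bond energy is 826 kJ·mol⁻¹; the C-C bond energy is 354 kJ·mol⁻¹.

ΔH ≈ −344 kJ

Bonds broken (reactants):
  C≡C: 1 × 826 = 826
  C-C: 1 × 354 = 354
  C-H: 4 × 429 = 1716
  H-H: 2 × 450 = 900
  Σ(broken) = 3796 kJ
Bonds formed (products):
  C-C: 2 × 354 = 708
  C-H: 8 × 429 = 3432
  Σ(formed) = 4140 kJ
ΔH = Σ(broken) − Σ(formed) = 3796 − 4140 = −344 kJ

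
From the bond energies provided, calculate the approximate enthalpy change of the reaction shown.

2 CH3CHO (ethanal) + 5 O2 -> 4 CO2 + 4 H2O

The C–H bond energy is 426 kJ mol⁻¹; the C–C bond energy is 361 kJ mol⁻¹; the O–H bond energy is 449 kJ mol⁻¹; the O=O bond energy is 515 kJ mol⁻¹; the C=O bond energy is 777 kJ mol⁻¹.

ΔH ≈ −1549 kJ

Bonds broken (reactants):
  C–C: 2 × 361 = 722
  C–H: 8 × 426 = 3408
  C=O: 2 × 777 = 1554
  O=O: 5 × 515 = 2575
  Σ(broken) = 8259 kJ
Bonds formed (products):
  C=O: 8 × 777 = 6216
  O–H: 8 × 449 = 3592
  Σ(formed) = 9808 kJ
ΔH = Σ(broken) − Σ(formed) = 8259 − 9808 = −1549 kJ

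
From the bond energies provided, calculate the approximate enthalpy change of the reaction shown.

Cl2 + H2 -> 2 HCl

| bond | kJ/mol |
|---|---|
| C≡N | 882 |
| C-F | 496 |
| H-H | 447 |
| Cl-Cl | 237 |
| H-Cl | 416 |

Bonds broken (reactants):
  Cl-Cl: 1 × 237 = 237
  H-H: 1 × 447 = 447
  Σ(broken) = 684 kJ
Bonds formed (products):
  H-Cl: 2 × 416 = 832
  Σ(formed) = 832 kJ
ΔH = Σ(broken) − Σ(formed) = 684 − 832 = −148 kJ

ΔH ≈ −148 kJ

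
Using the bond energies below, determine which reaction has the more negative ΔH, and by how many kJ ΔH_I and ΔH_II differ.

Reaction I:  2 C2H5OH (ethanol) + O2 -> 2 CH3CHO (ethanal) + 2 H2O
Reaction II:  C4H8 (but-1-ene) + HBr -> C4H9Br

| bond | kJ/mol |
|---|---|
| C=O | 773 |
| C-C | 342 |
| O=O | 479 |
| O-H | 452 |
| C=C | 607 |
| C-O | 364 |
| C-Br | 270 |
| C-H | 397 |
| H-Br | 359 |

Reaction I:
  Bonds broken (reactants):
    C-C: 2 × 342 = 684
    C-H: 10 × 397 = 3970
    C-O: 2 × 364 = 728
    O-H: 2 × 452 = 904
    O=O: 1 × 479 = 479
    Σ(broken) = 6765 kJ
  Bonds formed (products):
    C-C: 2 × 342 = 684
    C-H: 8 × 397 = 3176
    C=O: 2 × 773 = 1546
    O-H: 4 × 452 = 1808
    Σ(formed) = 7214 kJ
  ΔH_I = 6765 − 7214 = −449 kJ
Reaction II:
  Bonds broken (reactants):
    C-C: 2 × 342 = 684
    C-H: 8 × 397 = 3176
    C=C: 1 × 607 = 607
    H-Br: 1 × 359 = 359
    Σ(broken) = 4826 kJ
  Bonds formed (products):
    C-Br: 1 × 270 = 270
    C-C: 3 × 342 = 1026
    C-H: 9 × 397 = 3573
    Σ(formed) = 4869 kJ
  ΔH_II = 4826 − 4869 = −43 kJ
ΔH_I − ΔH_II = −406 kJ, so reaction I has the more negative ΔH; |ΔH_I − ΔH_II| = 406 kJ.

Reaction I, by 406 kJ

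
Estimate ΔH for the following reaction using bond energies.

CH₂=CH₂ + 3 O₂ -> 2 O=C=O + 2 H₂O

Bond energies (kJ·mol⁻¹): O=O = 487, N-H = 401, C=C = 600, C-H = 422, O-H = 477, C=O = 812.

ΔH ≈ −1407 kJ

Bonds broken (reactants):
  C-H: 4 × 422 = 1688
  C=C: 1 × 600 = 600
  O=O: 3 × 487 = 1461
  Σ(broken) = 3749 kJ
Bonds formed (products):
  C=O: 4 × 812 = 3248
  O-H: 4 × 477 = 1908
  Σ(formed) = 5156 kJ
ΔH = Σ(broken) − Σ(formed) = 3749 − 5156 = −1407 kJ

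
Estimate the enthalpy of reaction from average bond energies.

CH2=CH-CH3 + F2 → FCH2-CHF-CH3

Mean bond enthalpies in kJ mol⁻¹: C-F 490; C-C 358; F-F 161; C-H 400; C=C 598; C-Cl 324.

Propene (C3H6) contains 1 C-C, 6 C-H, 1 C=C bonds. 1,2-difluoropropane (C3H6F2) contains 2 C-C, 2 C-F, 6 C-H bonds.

Bonds broken (reactants):
  C-C: 1 × 358 = 358
  C-H: 6 × 400 = 2400
  C=C: 1 × 598 = 598
  F-F: 1 × 161 = 161
  Σ(broken) = 3517 kJ
Bonds formed (products):
  C-C: 2 × 358 = 716
  C-F: 2 × 490 = 980
  C-H: 6 × 400 = 2400
  Σ(formed) = 4096 kJ
ΔH = Σ(broken) − Σ(formed) = 3517 − 4096 = −579 kJ

ΔH ≈ −579 kJ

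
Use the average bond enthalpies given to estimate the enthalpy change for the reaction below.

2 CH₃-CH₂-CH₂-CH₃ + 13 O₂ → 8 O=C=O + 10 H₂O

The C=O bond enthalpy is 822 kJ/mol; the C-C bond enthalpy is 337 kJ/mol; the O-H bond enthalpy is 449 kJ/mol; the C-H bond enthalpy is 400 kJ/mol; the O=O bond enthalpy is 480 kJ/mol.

Bonds broken (reactants):
  C-C: 6 × 337 = 2022
  C-H: 20 × 400 = 8000
  O=O: 13 × 480 = 6240
  Σ(broken) = 16262 kJ
Bonds formed (products):
  C=O: 16 × 822 = 13152
  O-H: 20 × 449 = 8980
  Σ(formed) = 22132 kJ
ΔH = Σ(broken) − Σ(formed) = 16262 − 22132 = −5870 kJ

ΔH ≈ −5870 kJ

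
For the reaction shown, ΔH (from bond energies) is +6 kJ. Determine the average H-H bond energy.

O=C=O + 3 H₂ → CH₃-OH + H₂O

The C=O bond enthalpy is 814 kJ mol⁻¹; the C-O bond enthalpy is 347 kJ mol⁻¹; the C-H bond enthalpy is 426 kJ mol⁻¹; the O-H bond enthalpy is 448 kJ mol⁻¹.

D(H-H) ≈ 449 kJ/mol

Let D be the H-H bond energy.
Σ(broken) = 2×814 + 3×D = 1628 + 3D
Σ(formed) = 3×426 + 1×347 + 3×448 = 2969
ΔH = Σ(broken) − Σ(formed) = (1628 + 3D) − (2969) = −1341 + 3D
Setting this equal to +6 kJ gives 3D = 1347, so D = 449 kJ/mol.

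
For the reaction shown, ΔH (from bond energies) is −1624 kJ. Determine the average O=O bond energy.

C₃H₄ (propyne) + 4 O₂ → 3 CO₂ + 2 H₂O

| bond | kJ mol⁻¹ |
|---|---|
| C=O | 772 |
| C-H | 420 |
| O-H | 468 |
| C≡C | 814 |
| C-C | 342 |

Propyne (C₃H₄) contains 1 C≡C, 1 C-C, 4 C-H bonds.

Let D be the O=O bond energy.
Σ(broken) = 1×814 + 1×342 + 4×420 + 4×D = 2836 + 4D
Σ(formed) = 6×772 + 4×468 = 6504
ΔH = Σ(broken) − Σ(formed) = (2836 + 4D) − (6504) = −3668 + 4D
Setting this equal to −1624 kJ gives 4D = 2044, so D = 511 kJ/mol.

D(O=O) ≈ 511 kJ/mol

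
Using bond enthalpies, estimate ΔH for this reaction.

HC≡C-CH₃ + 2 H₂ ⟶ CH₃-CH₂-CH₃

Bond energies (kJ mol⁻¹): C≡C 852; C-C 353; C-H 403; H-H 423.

ΔH ≈ −267 kJ

Bonds broken (reactants):
  C≡C: 1 × 852 = 852
  C-C: 1 × 353 = 353
  C-H: 4 × 403 = 1612
  H-H: 2 × 423 = 846
  Σ(broken) = 3663 kJ
Bonds formed (products):
  C-C: 2 × 353 = 706
  C-H: 8 × 403 = 3224
  Σ(formed) = 3930 kJ
ΔH = Σ(broken) − Σ(formed) = 3663 − 3930 = −267 kJ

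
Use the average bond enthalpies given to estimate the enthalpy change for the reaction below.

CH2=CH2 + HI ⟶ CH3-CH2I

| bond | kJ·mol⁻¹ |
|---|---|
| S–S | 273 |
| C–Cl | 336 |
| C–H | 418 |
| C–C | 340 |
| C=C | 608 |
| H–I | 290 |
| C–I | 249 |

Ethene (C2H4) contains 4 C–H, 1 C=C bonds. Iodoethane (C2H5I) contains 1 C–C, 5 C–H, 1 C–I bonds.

Bonds broken (reactants):
  C–H: 4 × 418 = 1672
  C=C: 1 × 608 = 608
  H–I: 1 × 290 = 290
  Σ(broken) = 2570 kJ
Bonds formed (products):
  C–C: 1 × 340 = 340
  C–H: 5 × 418 = 2090
  C–I: 1 × 249 = 249
  Σ(formed) = 2679 kJ
ΔH = Σ(broken) − Σ(formed) = 2570 − 2679 = −109 kJ

ΔH ≈ −109 kJ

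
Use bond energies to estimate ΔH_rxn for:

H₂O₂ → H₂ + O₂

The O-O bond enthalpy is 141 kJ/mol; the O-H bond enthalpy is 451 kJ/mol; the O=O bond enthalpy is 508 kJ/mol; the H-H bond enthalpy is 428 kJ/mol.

Bonds broken (reactants):
  O-H: 2 × 451 = 902
  O-O: 1 × 141 = 141
  Σ(broken) = 1043 kJ
Bonds formed (products):
  H-H: 1 × 428 = 428
  O=O: 1 × 508 = 508
  Σ(formed) = 936 kJ
ΔH = Σ(broken) − Σ(formed) = 1043 − 936 = +107 kJ

ΔH ≈ +107 kJ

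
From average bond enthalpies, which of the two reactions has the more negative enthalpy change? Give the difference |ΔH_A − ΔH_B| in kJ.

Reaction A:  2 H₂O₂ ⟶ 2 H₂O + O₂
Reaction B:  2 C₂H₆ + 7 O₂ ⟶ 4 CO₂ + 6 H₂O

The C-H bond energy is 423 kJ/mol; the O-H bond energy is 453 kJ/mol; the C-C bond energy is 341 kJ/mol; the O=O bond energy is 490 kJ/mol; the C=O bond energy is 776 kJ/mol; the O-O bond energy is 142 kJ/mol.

Reaction B, by 2250 kJ

Reaction A:
  Bonds broken (reactants):
    O-H: 4 × 453 = 1812
    O-O: 2 × 142 = 284
    Σ(broken) = 2096 kJ
  Bonds formed (products):
    O-H: 4 × 453 = 1812
    O=O: 1 × 490 = 490
    Σ(formed) = 2302 kJ
  ΔH_A = 2096 − 2302 = −206 kJ
Reaction B:
  Bonds broken (reactants):
    C-C: 2 × 341 = 682
    C-H: 12 × 423 = 5076
    O=O: 7 × 490 = 3430
    Σ(broken) = 9188 kJ
  Bonds formed (products):
    C=O: 8 × 776 = 6208
    O-H: 12 × 453 = 5436
    Σ(formed) = 11644 kJ
  ΔH_B = 9188 − 11644 = −2456 kJ
ΔH_A − ΔH_B = +2250 kJ, so reaction B has the more negative ΔH; |ΔH_A − ΔH_B| = 2250 kJ.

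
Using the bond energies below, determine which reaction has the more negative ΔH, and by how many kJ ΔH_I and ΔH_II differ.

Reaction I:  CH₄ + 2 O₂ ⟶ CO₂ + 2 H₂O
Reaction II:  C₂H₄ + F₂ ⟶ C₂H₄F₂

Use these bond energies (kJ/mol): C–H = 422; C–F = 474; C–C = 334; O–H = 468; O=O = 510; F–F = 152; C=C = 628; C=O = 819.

Reaction I, by 300 kJ

Reaction I:
  Bonds broken (reactants):
    C–H: 4 × 422 = 1688
    O=O: 2 × 510 = 1020
    Σ(broken) = 2708 kJ
  Bonds formed (products):
    C=O: 2 × 819 = 1638
    O–H: 4 × 468 = 1872
    Σ(formed) = 3510 kJ
  ΔH_I = 2708 − 3510 = −802 kJ
Reaction II:
  Bonds broken (reactants):
    C–H: 4 × 422 = 1688
    C=C: 1 × 628 = 628
    F–F: 1 × 152 = 152
    Σ(broken) = 2468 kJ
  Bonds formed (products):
    C–C: 1 × 334 = 334
    C–F: 2 × 474 = 948
    C–H: 4 × 422 = 1688
    Σ(formed) = 2970 kJ
  ΔH_II = 2468 − 2970 = −502 kJ
ΔH_I − ΔH_II = −300 kJ, so reaction I has the more negative ΔH; |ΔH_I − ΔH_II| = 300 kJ.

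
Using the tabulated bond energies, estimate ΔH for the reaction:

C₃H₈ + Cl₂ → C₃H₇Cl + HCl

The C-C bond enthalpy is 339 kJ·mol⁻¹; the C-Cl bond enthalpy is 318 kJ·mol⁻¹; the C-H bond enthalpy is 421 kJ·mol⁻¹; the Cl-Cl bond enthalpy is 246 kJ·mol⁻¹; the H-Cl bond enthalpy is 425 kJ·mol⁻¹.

ΔH ≈ −76 kJ

Bonds broken (reactants):
  C-C: 2 × 339 = 678
  C-H: 8 × 421 = 3368
  Cl-Cl: 1 × 246 = 246
  Σ(broken) = 4292 kJ
Bonds formed (products):
  C-C: 2 × 339 = 678
  C-Cl: 1 × 318 = 318
  C-H: 7 × 421 = 2947
  H-Cl: 1 × 425 = 425
  Σ(formed) = 4368 kJ
ΔH = Σ(broken) − Σ(formed) = 4292 − 4368 = −76 kJ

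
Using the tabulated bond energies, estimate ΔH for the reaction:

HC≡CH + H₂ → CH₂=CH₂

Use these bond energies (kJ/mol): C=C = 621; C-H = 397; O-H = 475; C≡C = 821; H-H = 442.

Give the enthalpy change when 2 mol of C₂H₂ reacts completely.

ΔH = −304 kJ

Bonds broken (reactants):
  C≡C: 1 × 821 = 821
  C-H: 2 × 397 = 794
  H-H: 1 × 442 = 442
  Σ(broken) = 2057 kJ
Bonds formed (products):
  C-H: 4 × 397 = 1588
  C=C: 1 × 621 = 621
  Σ(formed) = 2209 kJ
ΔH = Σ(broken) − Σ(formed) = 2057 − 2209 = −152 kJ
For 2× the reaction as written: 2 × (−152) = −304 kJ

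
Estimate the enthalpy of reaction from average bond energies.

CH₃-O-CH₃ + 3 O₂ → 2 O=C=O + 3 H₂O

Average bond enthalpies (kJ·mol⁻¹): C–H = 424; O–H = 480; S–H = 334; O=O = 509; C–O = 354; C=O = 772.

ΔH ≈ −1189 kJ

Bonds broken (reactants):
  C–H: 6 × 424 = 2544
  C–O: 2 × 354 = 708
  O=O: 3 × 509 = 1527
  Σ(broken) = 4779 kJ
Bonds formed (products):
  C=O: 4 × 772 = 3088
  O–H: 6 × 480 = 2880
  Σ(formed) = 5968 kJ
ΔH = Σ(broken) − Σ(formed) = 4779 − 5968 = −1189 kJ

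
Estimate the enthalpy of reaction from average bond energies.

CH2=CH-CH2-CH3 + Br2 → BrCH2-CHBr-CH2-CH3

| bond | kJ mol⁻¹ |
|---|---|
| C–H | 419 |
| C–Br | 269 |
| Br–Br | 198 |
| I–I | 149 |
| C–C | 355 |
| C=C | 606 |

ΔH ≈ −89 kJ

Bonds broken (reactants):
  Br–Br: 1 × 198 = 198
  C–C: 2 × 355 = 710
  C–H: 8 × 419 = 3352
  C=C: 1 × 606 = 606
  Σ(broken) = 4866 kJ
Bonds formed (products):
  C–Br: 2 × 269 = 538
  C–C: 3 × 355 = 1065
  C–H: 8 × 419 = 3352
  Σ(formed) = 4955 kJ
ΔH = Σ(broken) − Σ(formed) = 4866 − 4955 = −89 kJ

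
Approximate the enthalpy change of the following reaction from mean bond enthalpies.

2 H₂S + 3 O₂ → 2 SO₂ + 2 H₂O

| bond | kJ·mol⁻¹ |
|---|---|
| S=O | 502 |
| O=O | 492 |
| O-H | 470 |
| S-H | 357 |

ΔH ≈ −984 kJ

Bonds broken (reactants):
  O=O: 3 × 492 = 1476
  S-H: 4 × 357 = 1428
  Σ(broken) = 2904 kJ
Bonds formed (products):
  O-H: 4 × 470 = 1880
  S=O: 4 × 502 = 2008
  Σ(formed) = 3888 kJ
ΔH = Σ(broken) − Σ(formed) = 2904 − 3888 = −984 kJ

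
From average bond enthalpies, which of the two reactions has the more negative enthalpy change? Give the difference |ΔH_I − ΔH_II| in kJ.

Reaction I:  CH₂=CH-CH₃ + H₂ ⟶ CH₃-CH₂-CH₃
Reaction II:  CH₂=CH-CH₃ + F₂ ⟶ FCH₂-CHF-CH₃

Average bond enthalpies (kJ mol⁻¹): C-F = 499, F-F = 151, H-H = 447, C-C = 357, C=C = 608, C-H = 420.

Reaction I:
  Bonds broken (reactants):
    C-C: 1 × 357 = 357
    C-H: 6 × 420 = 2520
    C=C: 1 × 608 = 608
    H-H: 1 × 447 = 447
    Σ(broken) = 3932 kJ
  Bonds formed (products):
    C-C: 2 × 357 = 714
    C-H: 8 × 420 = 3360
    Σ(formed) = 4074 kJ
  ΔH_I = 3932 − 4074 = −142 kJ
Reaction II:
  Bonds broken (reactants):
    C-C: 1 × 357 = 357
    C-H: 6 × 420 = 2520
    C=C: 1 × 608 = 608
    F-F: 1 × 151 = 151
    Σ(broken) = 3636 kJ
  Bonds formed (products):
    C-C: 2 × 357 = 714
    C-F: 2 × 499 = 998
    C-H: 6 × 420 = 2520
    Σ(formed) = 4232 kJ
  ΔH_II = 3636 − 4232 = −596 kJ
ΔH_I − ΔH_II = +454 kJ, so reaction II has the more negative ΔH; |ΔH_I − ΔH_II| = 454 kJ.

Reaction II, by 454 kJ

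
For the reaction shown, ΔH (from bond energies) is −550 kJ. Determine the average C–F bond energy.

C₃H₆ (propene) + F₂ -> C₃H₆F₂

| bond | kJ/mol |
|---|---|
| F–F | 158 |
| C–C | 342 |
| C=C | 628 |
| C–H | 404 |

Let D be the C–F bond energy.
Σ(broken) = 1×342 + 6×404 + 1×628 + 1×158 = 3552
Σ(formed) = 2×342 + 2×D + 6×404 = 3108 + 2D
ΔH = Σ(broken) − Σ(formed) = (3552) − (3108 + 2D) = +444 − 2D
Setting this equal to −550 kJ gives 2D = 994, so D = 497 kJ/mol.

D(C–F) ≈ 497 kJ/mol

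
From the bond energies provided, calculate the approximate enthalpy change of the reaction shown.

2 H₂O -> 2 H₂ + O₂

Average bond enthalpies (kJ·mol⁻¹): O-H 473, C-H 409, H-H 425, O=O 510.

ΔH ≈ +532 kJ

Bonds broken (reactants):
  O-H: 4 × 473 = 1892
  Σ(broken) = 1892 kJ
Bonds formed (products):
  H-H: 2 × 425 = 850
  O=O: 1 × 510 = 510
  Σ(formed) = 1360 kJ
ΔH = Σ(broken) − Σ(formed) = 1892 − 1360 = +532 kJ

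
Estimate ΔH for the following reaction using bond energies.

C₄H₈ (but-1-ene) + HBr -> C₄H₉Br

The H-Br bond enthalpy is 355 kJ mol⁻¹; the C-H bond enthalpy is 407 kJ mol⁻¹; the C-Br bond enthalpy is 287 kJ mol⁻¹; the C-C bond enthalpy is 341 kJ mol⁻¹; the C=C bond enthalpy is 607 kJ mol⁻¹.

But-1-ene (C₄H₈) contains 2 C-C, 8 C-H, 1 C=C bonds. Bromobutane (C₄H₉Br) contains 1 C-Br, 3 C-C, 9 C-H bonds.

Bonds broken (reactants):
  C-C: 2 × 341 = 682
  C-H: 8 × 407 = 3256
  C=C: 1 × 607 = 607
  H-Br: 1 × 355 = 355
  Σ(broken) = 4900 kJ
Bonds formed (products):
  C-Br: 1 × 287 = 287
  C-C: 3 × 341 = 1023
  C-H: 9 × 407 = 3663
  Σ(formed) = 4973 kJ
ΔH = Σ(broken) − Σ(formed) = 4900 − 4973 = −73 kJ

ΔH ≈ −73 kJ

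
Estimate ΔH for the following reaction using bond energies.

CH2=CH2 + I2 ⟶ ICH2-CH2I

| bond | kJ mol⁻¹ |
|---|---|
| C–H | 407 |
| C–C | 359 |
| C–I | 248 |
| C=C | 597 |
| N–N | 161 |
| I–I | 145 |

Bonds broken (reactants):
  C–H: 4 × 407 = 1628
  C=C: 1 × 597 = 597
  I–I: 1 × 145 = 145
  Σ(broken) = 2370 kJ
Bonds formed (products):
  C–C: 1 × 359 = 359
  C–H: 4 × 407 = 1628
  C–I: 2 × 248 = 496
  Σ(formed) = 2483 kJ
ΔH = Σ(broken) − Σ(formed) = 2370 − 2483 = −113 kJ

ΔH ≈ −113 kJ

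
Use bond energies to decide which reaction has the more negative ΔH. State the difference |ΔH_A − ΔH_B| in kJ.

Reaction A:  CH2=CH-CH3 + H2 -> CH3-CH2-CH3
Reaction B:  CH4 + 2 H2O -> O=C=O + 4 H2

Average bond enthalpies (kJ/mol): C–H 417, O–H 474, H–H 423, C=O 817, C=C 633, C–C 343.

Reaction A:
  Bonds broken (reactants):
    C–C: 1 × 343 = 343
    C–H: 6 × 417 = 2502
    C=C: 1 × 633 = 633
    H–H: 1 × 423 = 423
    Σ(broken) = 3901 kJ
  Bonds formed (products):
    C–C: 2 × 343 = 686
    C–H: 8 × 417 = 3336
    Σ(formed) = 4022 kJ
  ΔH_A = 3901 − 4022 = −121 kJ
Reaction B:
  Bonds broken (reactants):
    C–H: 4 × 417 = 1668
    O–H: 4 × 474 = 1896
    Σ(broken) = 3564 kJ
  Bonds formed (products):
    C=O: 2 × 817 = 1634
    H–H: 4 × 423 = 1692
    Σ(formed) = 3326 kJ
  ΔH_B = 3564 − 3326 = +238 kJ
ΔH_A − ΔH_B = −359 kJ, so reaction A has the more negative ΔH; |ΔH_A − ΔH_B| = 359 kJ.

Reaction A, by 359 kJ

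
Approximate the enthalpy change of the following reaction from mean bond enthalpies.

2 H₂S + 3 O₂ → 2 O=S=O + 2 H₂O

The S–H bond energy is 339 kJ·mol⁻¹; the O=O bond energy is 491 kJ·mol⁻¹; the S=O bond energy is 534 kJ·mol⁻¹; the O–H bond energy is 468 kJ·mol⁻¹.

Bonds broken (reactants):
  O=O: 3 × 491 = 1473
  S–H: 4 × 339 = 1356
  Σ(broken) = 2829 kJ
Bonds formed (products):
  O–H: 4 × 468 = 1872
  S=O: 4 × 534 = 2136
  Σ(formed) = 4008 kJ
ΔH = Σ(broken) − Σ(formed) = 2829 − 4008 = −1179 kJ

ΔH ≈ −1179 kJ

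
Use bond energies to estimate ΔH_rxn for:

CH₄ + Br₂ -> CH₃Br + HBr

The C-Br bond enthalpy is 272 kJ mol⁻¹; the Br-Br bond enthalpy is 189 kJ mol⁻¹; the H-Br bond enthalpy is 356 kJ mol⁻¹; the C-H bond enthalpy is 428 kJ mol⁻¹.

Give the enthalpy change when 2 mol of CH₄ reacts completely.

Bonds broken (reactants):
  Br-Br: 1 × 189 = 189
  C-H: 4 × 428 = 1712
  Σ(broken) = 1901 kJ
Bonds formed (products):
  C-Br: 1 × 272 = 272
  C-H: 3 × 428 = 1284
  H-Br: 1 × 356 = 356
  Σ(formed) = 1912 kJ
ΔH = Σ(broken) − Σ(formed) = 1901 − 1912 = −11 kJ
For 2× the reaction as written: 2 × (−11) = −22 kJ

ΔH = −22 kJ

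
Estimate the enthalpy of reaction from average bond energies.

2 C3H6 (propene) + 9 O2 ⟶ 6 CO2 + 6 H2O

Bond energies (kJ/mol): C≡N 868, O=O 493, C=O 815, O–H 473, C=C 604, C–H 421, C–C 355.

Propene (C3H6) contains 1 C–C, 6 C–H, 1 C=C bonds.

Bonds broken (reactants):
  C–C: 2 × 355 = 710
  C–H: 12 × 421 = 5052
  C=C: 2 × 604 = 1208
  O=O: 9 × 493 = 4437
  Σ(broken) = 11407 kJ
Bonds formed (products):
  C=O: 12 × 815 = 9780
  O–H: 12 × 473 = 5676
  Σ(formed) = 15456 kJ
ΔH = Σ(broken) − Σ(formed) = 11407 − 15456 = −4049 kJ

ΔH ≈ −4049 kJ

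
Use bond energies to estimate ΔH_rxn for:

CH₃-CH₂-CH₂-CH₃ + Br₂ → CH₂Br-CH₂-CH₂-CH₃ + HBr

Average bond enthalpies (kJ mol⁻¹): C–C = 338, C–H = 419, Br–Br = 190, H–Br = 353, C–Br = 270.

ΔH ≈ −14 kJ

Bonds broken (reactants):
  Br–Br: 1 × 190 = 190
  C–C: 3 × 338 = 1014
  C–H: 10 × 419 = 4190
  Σ(broken) = 5394 kJ
Bonds formed (products):
  C–Br: 1 × 270 = 270
  C–C: 3 × 338 = 1014
  C–H: 9 × 419 = 3771
  H–Br: 1 × 353 = 353
  Σ(formed) = 5408 kJ
ΔH = Σ(broken) − Σ(formed) = 5394 − 5408 = −14 kJ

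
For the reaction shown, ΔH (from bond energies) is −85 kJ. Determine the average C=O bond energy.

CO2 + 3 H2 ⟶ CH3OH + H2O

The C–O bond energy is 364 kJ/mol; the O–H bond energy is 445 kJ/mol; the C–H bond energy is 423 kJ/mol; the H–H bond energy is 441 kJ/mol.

Let D be the C=O bond energy.
Σ(broken) = 2×D + 3×441 = 1323 + 2D
Σ(formed) = 3×423 + 1×364 + 3×445 = 2968
ΔH = Σ(broken) − Σ(formed) = (1323 + 2D) − (2968) = −1645 + 2D
Setting this equal to −85 kJ gives 2D = 1560, so D = 780 kJ/mol.

D(C=O) ≈ 780 kJ/mol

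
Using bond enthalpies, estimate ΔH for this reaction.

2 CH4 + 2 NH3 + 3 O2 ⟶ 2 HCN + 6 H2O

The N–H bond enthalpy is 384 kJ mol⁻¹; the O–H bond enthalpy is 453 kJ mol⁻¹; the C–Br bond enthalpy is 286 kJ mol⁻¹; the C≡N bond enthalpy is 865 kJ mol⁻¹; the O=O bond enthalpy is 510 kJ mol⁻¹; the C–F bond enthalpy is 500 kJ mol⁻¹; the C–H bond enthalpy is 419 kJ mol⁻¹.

Bonds broken (reactants):
  C–H: 8 × 419 = 3352
  N–H: 6 × 384 = 2304
  O=O: 3 × 510 = 1530
  Σ(broken) = 7186 kJ
Bonds formed (products):
  C≡N: 2 × 865 = 1730
  C–H: 2 × 419 = 838
  O–H: 12 × 453 = 5436
  Σ(formed) = 8004 kJ
ΔH = Σ(broken) − Σ(formed) = 7186 − 8004 = −818 kJ

ΔH ≈ −818 kJ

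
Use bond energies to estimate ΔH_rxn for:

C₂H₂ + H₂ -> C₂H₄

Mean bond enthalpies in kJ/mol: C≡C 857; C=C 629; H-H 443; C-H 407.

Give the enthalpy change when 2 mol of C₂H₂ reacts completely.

Bonds broken (reactants):
  C≡C: 1 × 857 = 857
  C-H: 2 × 407 = 814
  H-H: 1 × 443 = 443
  Σ(broken) = 2114 kJ
Bonds formed (products):
  C-H: 4 × 407 = 1628
  C=C: 1 × 629 = 629
  Σ(formed) = 2257 kJ
ΔH = Σ(broken) − Σ(formed) = 2114 − 2257 = −143 kJ
For 2× the reaction as written: 2 × (−143) = −286 kJ

ΔH = −286 kJ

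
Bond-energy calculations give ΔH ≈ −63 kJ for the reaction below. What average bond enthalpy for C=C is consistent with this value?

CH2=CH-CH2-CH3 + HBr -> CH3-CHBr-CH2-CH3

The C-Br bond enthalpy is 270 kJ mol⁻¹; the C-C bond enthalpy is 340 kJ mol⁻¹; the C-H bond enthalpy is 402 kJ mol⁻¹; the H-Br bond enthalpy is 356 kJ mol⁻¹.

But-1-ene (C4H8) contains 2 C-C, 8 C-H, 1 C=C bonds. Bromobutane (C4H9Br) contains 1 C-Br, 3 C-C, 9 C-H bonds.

D(C=C) ≈ 593 kJ/mol

Let D be the C=C bond energy.
Σ(broken) = 2×340 + 8×402 + 1×D + 1×356 = 4252 + D
Σ(formed) = 1×270 + 3×340 + 9×402 = 4908
ΔH = Σ(broken) − Σ(formed) = (4252 + D) − (4908) = −656 + D
Setting this equal to −63 kJ gives D = 593 kJ/mol.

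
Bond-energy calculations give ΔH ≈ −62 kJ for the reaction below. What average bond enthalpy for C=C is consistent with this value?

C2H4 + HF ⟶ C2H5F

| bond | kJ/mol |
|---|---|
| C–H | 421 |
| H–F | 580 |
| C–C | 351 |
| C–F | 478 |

D(C=C) ≈ 608 kJ/mol

Let D be the C=C bond energy.
Σ(broken) = 4×421 + 1×D + 1×580 = 2264 + D
Σ(formed) = 1×351 + 1×478 + 5×421 = 2934
ΔH = Σ(broken) − Σ(formed) = (2264 + D) − (2934) = −670 + D
Setting this equal to −62 kJ gives D = 608 kJ/mol.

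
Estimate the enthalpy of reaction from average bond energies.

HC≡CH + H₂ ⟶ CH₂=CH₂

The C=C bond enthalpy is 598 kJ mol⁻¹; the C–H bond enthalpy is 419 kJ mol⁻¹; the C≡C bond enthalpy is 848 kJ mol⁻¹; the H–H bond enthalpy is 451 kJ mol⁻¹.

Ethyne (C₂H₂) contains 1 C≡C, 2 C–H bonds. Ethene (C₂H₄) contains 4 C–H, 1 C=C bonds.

Bonds broken (reactants):
  C≡C: 1 × 848 = 848
  C–H: 2 × 419 = 838
  H–H: 1 × 451 = 451
  Σ(broken) = 2137 kJ
Bonds formed (products):
  C–H: 4 × 419 = 1676
  C=C: 1 × 598 = 598
  Σ(formed) = 2274 kJ
ΔH = Σ(broken) − Σ(formed) = 2137 − 2274 = −137 kJ

ΔH ≈ −137 kJ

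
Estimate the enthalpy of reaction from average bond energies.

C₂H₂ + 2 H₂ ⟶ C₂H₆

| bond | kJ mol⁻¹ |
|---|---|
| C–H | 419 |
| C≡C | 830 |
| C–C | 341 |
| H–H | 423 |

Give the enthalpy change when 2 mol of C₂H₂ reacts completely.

Bonds broken (reactants):
  C≡C: 1 × 830 = 830
  C–H: 2 × 419 = 838
  H–H: 2 × 423 = 846
  Σ(broken) = 2514 kJ
Bonds formed (products):
  C–C: 1 × 341 = 341
  C–H: 6 × 419 = 2514
  Σ(formed) = 2855 kJ
ΔH = Σ(broken) − Σ(formed) = 2514 − 2855 = −341 kJ
For 2× the reaction as written: 2 × (−341) = −682 kJ

ΔH = −682 kJ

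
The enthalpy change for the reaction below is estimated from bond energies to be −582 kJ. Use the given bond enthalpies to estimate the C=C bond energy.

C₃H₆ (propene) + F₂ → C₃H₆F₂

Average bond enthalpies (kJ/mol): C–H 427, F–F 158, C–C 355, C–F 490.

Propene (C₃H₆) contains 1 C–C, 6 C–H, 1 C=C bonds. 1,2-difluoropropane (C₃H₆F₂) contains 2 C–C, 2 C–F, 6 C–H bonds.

Let D be the C=C bond energy.
Σ(broken) = 1×355 + 6×427 + 1×D + 1×158 = 3075 + D
Σ(formed) = 2×355 + 2×490 + 6×427 = 4252
ΔH = Σ(broken) − Σ(formed) = (3075 + D) − (4252) = −1177 + D
Setting this equal to −582 kJ gives D = 595 kJ/mol.

D(C=C) ≈ 595 kJ/mol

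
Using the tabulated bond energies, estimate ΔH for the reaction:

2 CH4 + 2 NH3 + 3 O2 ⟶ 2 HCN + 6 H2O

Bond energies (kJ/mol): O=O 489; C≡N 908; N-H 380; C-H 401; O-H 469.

Bonds broken (reactants):
  C-H: 8 × 401 = 3208
  N-H: 6 × 380 = 2280
  O=O: 3 × 489 = 1467
  Σ(broken) = 6955 kJ
Bonds formed (products):
  C≡N: 2 × 908 = 1816
  C-H: 2 × 401 = 802
  O-H: 12 × 469 = 5628
  Σ(formed) = 8246 kJ
ΔH = Σ(broken) − Σ(formed) = 6955 − 8246 = −1291 kJ

ΔH ≈ −1291 kJ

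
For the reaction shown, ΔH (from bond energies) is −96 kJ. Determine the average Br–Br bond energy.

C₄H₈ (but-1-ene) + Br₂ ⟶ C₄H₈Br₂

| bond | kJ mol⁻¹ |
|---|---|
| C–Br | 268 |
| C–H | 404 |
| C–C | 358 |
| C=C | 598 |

D(Br–Br) ≈ 200 kJ/mol

Let D be the Br–Br bond energy.
Σ(broken) = 1×D + 2×358 + 8×404 + 1×598 = 4546 + D
Σ(formed) = 2×268 + 3×358 + 8×404 = 4842
ΔH = Σ(broken) − Σ(formed) = (4546 + D) − (4842) = −296 + D
Setting this equal to −96 kJ gives D = 200 kJ/mol.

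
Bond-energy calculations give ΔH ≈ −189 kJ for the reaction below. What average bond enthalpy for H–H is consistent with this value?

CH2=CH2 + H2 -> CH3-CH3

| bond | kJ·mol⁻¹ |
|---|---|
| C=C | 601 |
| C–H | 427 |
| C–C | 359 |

Let D be the H–H bond energy.
Σ(broken) = 4×427 + 1×601 + 1×D = 2309 + D
Σ(formed) = 1×359 + 6×427 = 2921
ΔH = Σ(broken) − Σ(formed) = (2309 + D) − (2921) = −612 + D
Setting this equal to −189 kJ gives D = 423 kJ/mol.

D(H–H) ≈ 423 kJ/mol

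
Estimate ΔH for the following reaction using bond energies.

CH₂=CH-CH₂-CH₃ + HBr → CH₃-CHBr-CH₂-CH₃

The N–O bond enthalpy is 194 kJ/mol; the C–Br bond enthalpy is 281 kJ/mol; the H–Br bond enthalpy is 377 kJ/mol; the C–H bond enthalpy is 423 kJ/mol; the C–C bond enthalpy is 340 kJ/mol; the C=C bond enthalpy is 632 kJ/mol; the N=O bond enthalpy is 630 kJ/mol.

Bonds broken (reactants):
  C–C: 2 × 340 = 680
  C–H: 8 × 423 = 3384
  C=C: 1 × 632 = 632
  H–Br: 1 × 377 = 377
  Σ(broken) = 5073 kJ
Bonds formed (products):
  C–Br: 1 × 281 = 281
  C–C: 3 × 340 = 1020
  C–H: 9 × 423 = 3807
  Σ(formed) = 5108 kJ
ΔH = Σ(broken) − Σ(formed) = 5073 − 5108 = −35 kJ

ΔH ≈ −35 kJ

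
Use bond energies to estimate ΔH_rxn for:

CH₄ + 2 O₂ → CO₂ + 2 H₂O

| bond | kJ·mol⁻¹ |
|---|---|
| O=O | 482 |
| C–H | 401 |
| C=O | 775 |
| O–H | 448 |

Bonds broken (reactants):
  C–H: 4 × 401 = 1604
  O=O: 2 × 482 = 964
  Σ(broken) = 2568 kJ
Bonds formed (products):
  C=O: 2 × 775 = 1550
  O–H: 4 × 448 = 1792
  Σ(formed) = 3342 kJ
ΔH = Σ(broken) − Σ(formed) = 2568 − 3342 = −774 kJ

ΔH ≈ −774 kJ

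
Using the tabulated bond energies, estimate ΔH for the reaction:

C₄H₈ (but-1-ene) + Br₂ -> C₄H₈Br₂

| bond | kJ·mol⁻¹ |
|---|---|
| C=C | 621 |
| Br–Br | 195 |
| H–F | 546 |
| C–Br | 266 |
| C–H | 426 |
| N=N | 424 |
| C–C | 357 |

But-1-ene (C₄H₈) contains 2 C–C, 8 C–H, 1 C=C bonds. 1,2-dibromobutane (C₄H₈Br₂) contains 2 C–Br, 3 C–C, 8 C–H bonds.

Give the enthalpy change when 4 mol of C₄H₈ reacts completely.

ΔH = −292 kJ

Bonds broken (reactants):
  Br–Br: 1 × 195 = 195
  C–C: 2 × 357 = 714
  C–H: 8 × 426 = 3408
  C=C: 1 × 621 = 621
  Σ(broken) = 4938 kJ
Bonds formed (products):
  C–Br: 2 × 266 = 532
  C–C: 3 × 357 = 1071
  C–H: 8 × 426 = 3408
  Σ(formed) = 5011 kJ
ΔH = Σ(broken) − Σ(formed) = 4938 − 5011 = −73 kJ
For 4× the reaction as written: 4 × (−73) = −292 kJ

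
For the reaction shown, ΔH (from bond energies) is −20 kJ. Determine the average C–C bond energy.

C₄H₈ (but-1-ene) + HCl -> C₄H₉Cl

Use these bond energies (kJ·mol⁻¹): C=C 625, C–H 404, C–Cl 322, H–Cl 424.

D(C–C) ≈ 343 kJ/mol

Let D be the C–C bond energy.
Σ(broken) = 2×D + 8×404 + 1×625 + 1×424 = 4281 + 2D
Σ(formed) = 3×D + 1×322 + 9×404 = 3958 + 3D
ΔH = Σ(broken) − Σ(formed) = (4281 + 2D) − (3958 + 3D) = +323 − D
Setting this equal to −20 kJ gives D = 343 kJ/mol.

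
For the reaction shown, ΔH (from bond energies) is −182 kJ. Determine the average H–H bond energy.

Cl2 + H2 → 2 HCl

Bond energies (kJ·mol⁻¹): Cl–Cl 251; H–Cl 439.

D(H–H) ≈ 445 kJ/mol

Let D be the H–H bond energy.
Σ(broken) = 1×251 + 1×D = 251 + D
Σ(formed) = 2×439 = 878
ΔH = Σ(broken) − Σ(formed) = (251 + D) − (878) = −627 + D
Setting this equal to −182 kJ gives D = 445 kJ/mol.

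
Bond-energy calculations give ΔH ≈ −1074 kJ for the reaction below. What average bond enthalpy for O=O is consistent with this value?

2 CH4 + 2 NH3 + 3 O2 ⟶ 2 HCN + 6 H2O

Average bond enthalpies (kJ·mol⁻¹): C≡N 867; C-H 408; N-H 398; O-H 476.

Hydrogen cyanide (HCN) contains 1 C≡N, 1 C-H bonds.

Let D be the O=O bond energy.
Σ(broken) = 8×408 + 6×398 + 3×D = 5652 + 3D
Σ(formed) = 2×867 + 2×408 + 12×476 = 8262
ΔH = Σ(broken) − Σ(formed) = (5652 + 3D) − (8262) = −2610 + 3D
Setting this equal to −1074 kJ gives 3D = 1536, so D = 512 kJ/mol.

D(O=O) ≈ 512 kJ/mol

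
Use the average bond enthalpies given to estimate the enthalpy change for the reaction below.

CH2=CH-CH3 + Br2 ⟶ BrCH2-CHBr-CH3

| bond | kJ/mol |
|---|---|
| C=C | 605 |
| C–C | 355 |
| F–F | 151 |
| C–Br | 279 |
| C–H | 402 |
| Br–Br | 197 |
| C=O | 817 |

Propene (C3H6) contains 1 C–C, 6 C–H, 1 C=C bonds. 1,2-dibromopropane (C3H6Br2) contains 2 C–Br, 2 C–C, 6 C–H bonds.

Bonds broken (reactants):
  Br–Br: 1 × 197 = 197
  C–C: 1 × 355 = 355
  C–H: 6 × 402 = 2412
  C=C: 1 × 605 = 605
  Σ(broken) = 3569 kJ
Bonds formed (products):
  C–Br: 2 × 279 = 558
  C–C: 2 × 355 = 710
  C–H: 6 × 402 = 2412
  Σ(formed) = 3680 kJ
ΔH = Σ(broken) − Σ(formed) = 3569 − 3680 = −111 kJ

ΔH ≈ −111 kJ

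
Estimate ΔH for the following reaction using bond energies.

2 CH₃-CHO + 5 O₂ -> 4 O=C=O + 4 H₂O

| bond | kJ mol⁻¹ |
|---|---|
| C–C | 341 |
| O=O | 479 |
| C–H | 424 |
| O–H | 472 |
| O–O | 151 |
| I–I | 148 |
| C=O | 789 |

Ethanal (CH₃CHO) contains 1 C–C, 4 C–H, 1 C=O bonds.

Bonds broken (reactants):
  C–C: 2 × 341 = 682
  C–H: 8 × 424 = 3392
  C=O: 2 × 789 = 1578
  O=O: 5 × 479 = 2395
  Σ(broken) = 8047 kJ
Bonds formed (products):
  C=O: 8 × 789 = 6312
  O–H: 8 × 472 = 3776
  Σ(formed) = 10088 kJ
ΔH = Σ(broken) − Σ(formed) = 8047 − 10088 = −2041 kJ

ΔH ≈ −2041 kJ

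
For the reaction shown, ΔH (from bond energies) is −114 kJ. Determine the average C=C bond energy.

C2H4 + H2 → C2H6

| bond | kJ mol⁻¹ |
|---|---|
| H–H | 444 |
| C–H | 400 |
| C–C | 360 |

Let D be the C=C bond energy.
Σ(broken) = 4×400 + 1×D + 1×444 = 2044 + D
Σ(formed) = 1×360 + 6×400 = 2760
ΔH = Σ(broken) − Σ(formed) = (2044 + D) − (2760) = −716 + D
Setting this equal to −114 kJ gives D = 602 kJ/mol.

D(C=C) ≈ 602 kJ/mol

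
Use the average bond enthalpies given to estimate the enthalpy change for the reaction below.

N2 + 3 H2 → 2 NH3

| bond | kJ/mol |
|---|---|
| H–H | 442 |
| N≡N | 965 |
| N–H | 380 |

ΔH ≈ +11 kJ

Bonds broken (reactants):
  H–H: 3 × 442 = 1326
  N≡N: 1 × 965 = 965
  Σ(broken) = 2291 kJ
Bonds formed (products):
  N–H: 6 × 380 = 2280
  Σ(formed) = 2280 kJ
ΔH = Σ(broken) − Σ(formed) = 2291 − 2280 = +11 kJ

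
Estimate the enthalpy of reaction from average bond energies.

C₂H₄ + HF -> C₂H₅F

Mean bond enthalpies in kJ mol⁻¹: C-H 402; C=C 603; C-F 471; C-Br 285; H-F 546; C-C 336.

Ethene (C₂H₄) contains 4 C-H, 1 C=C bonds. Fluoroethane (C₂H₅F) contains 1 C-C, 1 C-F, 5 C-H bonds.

ΔH ≈ −60 kJ

Bonds broken (reactants):
  C-H: 4 × 402 = 1608
  C=C: 1 × 603 = 603
  H-F: 1 × 546 = 546
  Σ(broken) = 2757 kJ
Bonds formed (products):
  C-C: 1 × 336 = 336
  C-F: 1 × 471 = 471
  C-H: 5 × 402 = 2010
  Σ(formed) = 2817 kJ
ΔH = Σ(broken) − Σ(formed) = 2757 − 2817 = −60 kJ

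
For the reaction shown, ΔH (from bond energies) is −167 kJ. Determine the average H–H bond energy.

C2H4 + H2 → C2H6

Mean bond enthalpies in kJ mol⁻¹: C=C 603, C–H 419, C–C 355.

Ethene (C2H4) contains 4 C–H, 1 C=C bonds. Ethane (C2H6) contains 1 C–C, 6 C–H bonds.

D(H–H) ≈ 423 kJ/mol

Let D be the H–H bond energy.
Σ(broken) = 4×419 + 1×603 + 1×D = 2279 + D
Σ(formed) = 1×355 + 6×419 = 2869
ΔH = Σ(broken) − Σ(formed) = (2279 + D) − (2869) = −590 + D
Setting this equal to −167 kJ gives D = 423 kJ/mol.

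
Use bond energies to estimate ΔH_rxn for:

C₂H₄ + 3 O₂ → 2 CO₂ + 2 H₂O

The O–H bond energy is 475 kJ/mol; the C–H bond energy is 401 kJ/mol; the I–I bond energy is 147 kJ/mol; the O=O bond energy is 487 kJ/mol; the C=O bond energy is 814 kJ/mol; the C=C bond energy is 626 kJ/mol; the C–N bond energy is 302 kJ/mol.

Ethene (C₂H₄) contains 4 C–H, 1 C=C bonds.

ΔH ≈ −1465 kJ

Bonds broken (reactants):
  C–H: 4 × 401 = 1604
  C=C: 1 × 626 = 626
  O=O: 3 × 487 = 1461
  Σ(broken) = 3691 kJ
Bonds formed (products):
  C=O: 4 × 814 = 3256
  O–H: 4 × 475 = 1900
  Σ(formed) = 5156 kJ
ΔH = Σ(broken) − Σ(formed) = 3691 − 5156 = −1465 kJ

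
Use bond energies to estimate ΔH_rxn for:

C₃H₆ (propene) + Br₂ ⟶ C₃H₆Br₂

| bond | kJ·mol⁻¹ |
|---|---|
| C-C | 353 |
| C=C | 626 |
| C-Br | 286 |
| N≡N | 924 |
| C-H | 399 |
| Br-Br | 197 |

Bonds broken (reactants):
  Br-Br: 1 × 197 = 197
  C-C: 1 × 353 = 353
  C-H: 6 × 399 = 2394
  C=C: 1 × 626 = 626
  Σ(broken) = 3570 kJ
Bonds formed (products):
  C-Br: 2 × 286 = 572
  C-C: 2 × 353 = 706
  C-H: 6 × 399 = 2394
  Σ(formed) = 3672 kJ
ΔH = Σ(broken) − Σ(formed) = 3570 − 3672 = −102 kJ

ΔH ≈ −102 kJ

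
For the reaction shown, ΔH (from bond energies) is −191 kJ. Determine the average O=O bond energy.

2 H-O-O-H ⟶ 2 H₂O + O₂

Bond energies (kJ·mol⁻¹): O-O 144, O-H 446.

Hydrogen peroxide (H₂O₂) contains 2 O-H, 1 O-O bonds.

D(O=O) ≈ 479 kJ/mol

Let D be the O=O bond energy.
Σ(broken) = 4×446 + 2×144 = 2072
Σ(formed) = 4×446 + 1×D = 1784 + D
ΔH = Σ(broken) − Σ(formed) = (2072) − (1784 + D) = +288 − D
Setting this equal to −191 kJ gives D = 479 kJ/mol.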